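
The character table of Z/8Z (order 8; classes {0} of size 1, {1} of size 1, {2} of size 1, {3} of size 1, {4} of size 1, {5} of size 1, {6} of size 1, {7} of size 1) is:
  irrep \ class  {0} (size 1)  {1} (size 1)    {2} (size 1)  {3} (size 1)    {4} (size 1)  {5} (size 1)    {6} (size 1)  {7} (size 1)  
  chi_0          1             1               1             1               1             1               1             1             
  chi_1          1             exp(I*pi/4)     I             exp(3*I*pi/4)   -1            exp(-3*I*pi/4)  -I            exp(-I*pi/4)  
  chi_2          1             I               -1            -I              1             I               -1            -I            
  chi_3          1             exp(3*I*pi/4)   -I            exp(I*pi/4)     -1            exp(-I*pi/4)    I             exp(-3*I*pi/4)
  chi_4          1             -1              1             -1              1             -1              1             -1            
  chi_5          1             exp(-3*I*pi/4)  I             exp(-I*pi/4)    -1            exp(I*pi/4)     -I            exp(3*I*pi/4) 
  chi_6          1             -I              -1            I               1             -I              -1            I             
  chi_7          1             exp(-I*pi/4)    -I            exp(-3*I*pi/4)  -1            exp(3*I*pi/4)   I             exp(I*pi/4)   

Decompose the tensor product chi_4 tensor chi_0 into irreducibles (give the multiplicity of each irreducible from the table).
chi_4 tensor chi_0 = chi_4 (all other irreducibles have multiplicity 0).

Derivation: The character of a tensor product is the pointwise product (chi_4 * chi_0)(C) = chi_4(C) * chi_0(C):
  {0}: (1)*(1), {1}: (-1)*(1), {2}: (1)*(1), {3}: (-1)*(1), {4}: (1)*(1), {5}: (-1)*(1), {6}: (1)*(1), {7}: (-1)*(1)
so (chi_4 * chi_0) takes values
  {0} -> 1, {1} -> -1, {2} -> 1, {3} -> -1, {4} -> 1, {5} -> -1, {6} -> 1, {7} -> -1.
Now take the inner product of this character with each irreducible chi from the table, <chi_4*chi_0, chi> = (1/8) sum_C |C| (chi_4*chi_0)(C) conj(chi(C)):
  <chi_4*chi_0, chi_0> = (1/8)[1*(1)*conj(1) + 1*(-1)*conj(1) + 1*(1)*conj(1) + 1*(-1)*conj(1) + 1*(1)*conj(1) + 1*(-1)*conj(1) + 1*(1)*conj(1) + 1*(-1)*conj(1)]
      = (1/8)[(1) + (-1) + (1) + (-1) + (1) + (-1) + (1) + (-1)] = 0/8 = 0
  <chi_4*chi_0, chi_1> = (1/8)[1*(1)*conj(1) + 1*(-1)*conj(exp(I*pi/4)) + 1*(1)*conj(I) + 1*(-1)*conj(exp(3*I*pi/4)) + 1*(1)*conj(-1) + 1*(-1)*conj(exp(-3*I*pi/4)) + 1*(1)*conj(-I) + 1*(-1)*conj(exp(-I*pi/4))]
      = (1/8)[(1) + (-exp(-I*pi/4)) + (-I) + (-exp(-3*I*pi/4)) + (-1) + (-exp(3*I*pi/4)) + (I) + (-exp(I*pi/4))] = 0/8 = 0
  <chi_4*chi_0, chi_2> = (1/8)[1*(1)*conj(1) + 1*(-1)*conj(I) + 1*(1)*conj(-1) + 1*(-1)*conj(-I) + 1*(1)*conj(1) + 1*(-1)*conj(I) + 1*(1)*conj(-1) + 1*(-1)*conj(-I)]
      = (1/8)[(1) + (I) + (-1) + (-I) + (1) + (I) + (-1) + (-I)] = 0/8 = 0
  <chi_4*chi_0, chi_3> = (1/8)[1*(1)*conj(1) + 1*(-1)*conj(exp(3*I*pi/4)) + 1*(1)*conj(-I) + 1*(-1)*conj(exp(I*pi/4)) + 1*(1)*conj(-1) + 1*(-1)*conj(exp(-I*pi/4)) + 1*(1)*conj(I) + 1*(-1)*conj(exp(-3*I*pi/4))]
      = (1/8)[(1) + (-exp(-3*I*pi/4)) + (I) + (-exp(-I*pi/4)) + (-1) + (-exp(I*pi/4)) + (-I) + (-exp(3*I*pi/4))] = 0/8 = 0
  <chi_4*chi_0, chi_4> = (1/8)[1*(1)*conj(1) + 1*(-1)*conj(-1) + 1*(1)*conj(1) + 1*(-1)*conj(-1) + 1*(1)*conj(1) + 1*(-1)*conj(-1) + 1*(1)*conj(1) + 1*(-1)*conj(-1)]
      = (1/8)[(1) + (1) + (1) + (1) + (1) + (1) + (1) + (1)] = 8/8 = 1
  <chi_4*chi_0, chi_5> = (1/8)[1*(1)*conj(1) + 1*(-1)*conj(exp(-3*I*pi/4)) + 1*(1)*conj(I) + 1*(-1)*conj(exp(-I*pi/4)) + 1*(1)*conj(-1) + 1*(-1)*conj(exp(I*pi/4)) + 1*(1)*conj(-I) + 1*(-1)*conj(exp(3*I*pi/4))]
      = (1/8)[(1) + (-exp(3*I*pi/4)) + (-I) + (-exp(I*pi/4)) + (-1) + (-exp(-I*pi/4)) + (I) + (-exp(-3*I*pi/4))] = 0/8 = 0
  <chi_4*chi_0, chi_6> = (1/8)[1*(1)*conj(1) + 1*(-1)*conj(-I) + 1*(1)*conj(-1) + 1*(-1)*conj(I) + 1*(1)*conj(1) + 1*(-1)*conj(-I) + 1*(1)*conj(-1) + 1*(-1)*conj(I)]
      = (1/8)[(1) + (-I) + (-1) + (I) + (1) + (-I) + (-1) + (I)] = 0/8 = 0
  <chi_4*chi_0, chi_7> = (1/8)[1*(1)*conj(1) + 1*(-1)*conj(exp(-I*pi/4)) + 1*(1)*conj(-I) + 1*(-1)*conj(exp(-3*I*pi/4)) + 1*(1)*conj(-1) + 1*(-1)*conj(exp(3*I*pi/4)) + 1*(1)*conj(I) + 1*(-1)*conj(exp(I*pi/4))]
      = (1/8)[(1) + (-exp(I*pi/4)) + (I) + (-exp(3*I*pi/4)) + (-1) + (-exp(-3*I*pi/4)) + (-I) + (-exp(-I*pi/4))] = 0/8 = 0
(Exp terms are combined using exp(i*s)*conj(exp(i*t)) = exp(i*(s-t)), and sums of them are collapsed using the identity that for every m > 1 the m distinct m-th roots of unity sum to 0, e.g. 1 + exp(2*I*pi/3) + exp(-2*I*pi/3) = 0.)
Hence the multiplicities are chi_4: 1. Dimension check: dim(chi_4)*dim(chi_0) = 1*1 = 1 and sum (mult * dim) = 1*1 = 1.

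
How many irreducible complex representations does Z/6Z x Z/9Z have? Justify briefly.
54

Working: The number of irreducible complex representations of a finite group equals its number of conjugacy classes. Z/6Z x Z/9Z is abelian of order 54, so every element is its own conjugacy class: 54 classes, so Z/6Z x Z/9Z (order 54) has exactly 54 irreducible complex representations.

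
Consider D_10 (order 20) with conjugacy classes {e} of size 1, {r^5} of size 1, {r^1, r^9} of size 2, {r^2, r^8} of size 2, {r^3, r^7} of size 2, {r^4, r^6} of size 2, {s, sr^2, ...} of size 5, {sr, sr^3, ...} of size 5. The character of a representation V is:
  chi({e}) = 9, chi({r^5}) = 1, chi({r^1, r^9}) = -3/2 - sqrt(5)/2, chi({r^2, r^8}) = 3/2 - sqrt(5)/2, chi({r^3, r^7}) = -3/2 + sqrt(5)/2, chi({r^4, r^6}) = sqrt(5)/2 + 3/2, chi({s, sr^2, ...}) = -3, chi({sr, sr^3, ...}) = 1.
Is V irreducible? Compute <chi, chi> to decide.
Not irreducible (reducible): <chi, chi> = 8 > 1.

Reasoning: <chi, chi> = (1/|G|) sum_C |C| * |chi(C)|^2 = (1/20)[1*|9|^2 + 1*|1|^2 + 2*|-3/2 - sqrt(5)/2|^2 + 2*|3/2 - sqrt(5)/2|^2 + 2*|-3/2 + sqrt(5)/2|^2 + 2*|sqrt(5)/2 + 3/2|^2 + 5*|-3|^2 + 5*|1|^2]
  = (1/20)[(81) + (1) + (3*sqrt(5) + 7) + (7 - 3*sqrt(5)) + (7 - 3*sqrt(5)) + (3*sqrt(5) + 7) + (45) + (5)] = 160/20 = 8.
A character is irreducible iff <chi, chi> = 1, so this representation is reducible.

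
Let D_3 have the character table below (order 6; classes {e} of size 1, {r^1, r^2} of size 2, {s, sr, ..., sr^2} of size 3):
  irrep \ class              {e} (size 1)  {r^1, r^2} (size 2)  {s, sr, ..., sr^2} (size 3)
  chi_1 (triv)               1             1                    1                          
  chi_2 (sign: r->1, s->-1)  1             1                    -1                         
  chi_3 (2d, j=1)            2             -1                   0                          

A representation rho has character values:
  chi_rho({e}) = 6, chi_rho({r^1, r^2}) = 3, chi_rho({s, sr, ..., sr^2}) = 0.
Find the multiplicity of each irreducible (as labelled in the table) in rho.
Multiplicities: chi_1: 2, chi_2: 2, chi_3: 1.

Details: Use <chi_rho, chi> = (1/|G|) sum_C |C| * chi_rho(C) * conj(chi(C)) with |G| = 6 for each irreducible chi in the table:
  <chi_rho, chi_1> = (1/6)[1*(6)*conj(1) + 2*(3)*conj(1) + 3*(0)*conj(1)]
      = (1/6)[(6) + (6) + (0)] = 12/6 = 2
  <chi_rho, chi_2> = (1/6)[1*(6)*conj(1) + 2*(3)*conj(1) + 3*(0)*conj(-1)]
      = (1/6)[(6) + (6) + (0)] = 12/6 = 2
  <chi_rho, chi_3> = (1/6)[1*(6)*conj(2) + 2*(3)*conj(-1) + 3*(0)*conj(0)]
      = (1/6)[(12) + (-6) + (0)] = 6/6 = 1
Dimension check: dim(rho) = sum (mult * dim) = 2*1 + 2*1 + 1*2 = 6 = chi_rho(e) = 6.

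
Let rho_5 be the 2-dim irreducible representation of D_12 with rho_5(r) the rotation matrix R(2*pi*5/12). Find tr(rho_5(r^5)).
chi_{rho_5}(r^5) = 2*cos(2*pi*5*5/12) = sqrt(3)

Argument: rho_5(r^5) is rotation by angle 2*pi*5*5/12, whose trace is 2*cos(2*pi*5*5/12) = sqrt(3).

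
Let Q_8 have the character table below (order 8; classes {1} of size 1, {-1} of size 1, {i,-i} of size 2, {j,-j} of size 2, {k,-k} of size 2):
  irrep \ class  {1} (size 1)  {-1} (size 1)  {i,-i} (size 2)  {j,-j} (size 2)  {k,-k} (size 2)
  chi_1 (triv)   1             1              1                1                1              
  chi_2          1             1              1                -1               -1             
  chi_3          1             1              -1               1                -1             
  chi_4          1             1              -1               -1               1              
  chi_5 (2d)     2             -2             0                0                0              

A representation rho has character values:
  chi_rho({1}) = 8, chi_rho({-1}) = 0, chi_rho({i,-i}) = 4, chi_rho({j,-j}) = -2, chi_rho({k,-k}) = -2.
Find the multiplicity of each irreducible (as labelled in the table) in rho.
Multiplicities: chi_1: 1, chi_2: 3, chi_3: 0, chi_4: 0, chi_5: 2.

Solution. Use <chi_rho, chi> = (1/|G|) sum_C |C| * chi_rho(C) * conj(chi(C)) with |G| = 8 for each irreducible chi in the table:
  <chi_rho, chi_1> = (1/8)[1*(8)*conj(1) + 1*(0)*conj(1) + 2*(4)*conj(1) + 2*(-2)*conj(1) + 2*(-2)*conj(1)]
      = (1/8)[(8) + (0) + (8) + (-4) + (-4)] = 8/8 = 1
  <chi_rho, chi_2> = (1/8)[1*(8)*conj(1) + 1*(0)*conj(1) + 2*(4)*conj(1) + 2*(-2)*conj(-1) + 2*(-2)*conj(-1)]
      = (1/8)[(8) + (0) + (8) + (4) + (4)] = 24/8 = 3
  <chi_rho, chi_3> = (1/8)[1*(8)*conj(1) + 1*(0)*conj(1) + 2*(4)*conj(-1) + 2*(-2)*conj(1) + 2*(-2)*conj(-1)]
      = (1/8)[(8) + (0) + (-8) + (-4) + (4)] = 0/8 = 0
  <chi_rho, chi_4> = (1/8)[1*(8)*conj(1) + 1*(0)*conj(1) + 2*(4)*conj(-1) + 2*(-2)*conj(-1) + 2*(-2)*conj(1)]
      = (1/8)[(8) + (0) + (-8) + (4) + (-4)] = 0/8 = 0
  <chi_rho, chi_5> = (1/8)[1*(8)*conj(2) + 1*(0)*conj(-2) + 2*(4)*conj(0) + 2*(-2)*conj(0) + 2*(-2)*conj(0)]
      = (1/8)[(16) + (0) + (0) + (0) + (0)] = 16/8 = 2
Dimension check: dim(rho) = sum (mult * dim) = 1*1 + 3*1 + 0*1 + 0*1 + 2*2 = 8 = chi_rho(e) = 8.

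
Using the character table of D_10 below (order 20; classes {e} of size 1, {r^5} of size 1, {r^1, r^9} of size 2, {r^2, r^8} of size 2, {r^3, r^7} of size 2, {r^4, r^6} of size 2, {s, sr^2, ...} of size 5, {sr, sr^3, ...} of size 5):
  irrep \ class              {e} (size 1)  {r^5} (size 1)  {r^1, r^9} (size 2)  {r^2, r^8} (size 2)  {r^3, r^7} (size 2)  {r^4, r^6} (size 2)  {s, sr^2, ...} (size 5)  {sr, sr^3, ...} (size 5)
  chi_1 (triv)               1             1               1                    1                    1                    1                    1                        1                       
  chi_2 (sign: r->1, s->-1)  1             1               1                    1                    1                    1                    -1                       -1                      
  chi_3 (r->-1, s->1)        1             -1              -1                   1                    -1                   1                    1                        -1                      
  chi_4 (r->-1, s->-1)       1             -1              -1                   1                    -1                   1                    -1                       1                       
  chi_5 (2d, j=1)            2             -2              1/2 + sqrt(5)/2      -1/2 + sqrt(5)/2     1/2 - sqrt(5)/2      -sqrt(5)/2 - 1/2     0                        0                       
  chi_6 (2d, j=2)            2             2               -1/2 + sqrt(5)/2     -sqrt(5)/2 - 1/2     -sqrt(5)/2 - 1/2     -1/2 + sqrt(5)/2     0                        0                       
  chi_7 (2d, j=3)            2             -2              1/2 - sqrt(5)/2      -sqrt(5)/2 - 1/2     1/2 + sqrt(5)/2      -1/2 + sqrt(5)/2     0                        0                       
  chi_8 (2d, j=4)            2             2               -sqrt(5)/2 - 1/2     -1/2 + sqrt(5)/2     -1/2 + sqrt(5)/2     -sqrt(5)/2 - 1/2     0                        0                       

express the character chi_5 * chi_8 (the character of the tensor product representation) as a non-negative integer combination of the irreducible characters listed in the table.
chi_5 tensor chi_8 = chi_3 + chi_4 + chi_7 (all other irreducibles have multiplicity 0).

Details: The character of a tensor product is the pointwise product (chi_5 * chi_8)(C) = chi_5(C) * chi_8(C):
  {e}: (2)*(2), {r^5}: (-2)*(2), {r^1, r^9}: (1/2 + sqrt(5)/2)*(-sqrt(5)/2 - 1/2), {r^2, r^8}: (-1/2 + sqrt(5)/2)*(-1/2 + sqrt(5)/2), {r^3, r^7}: (1/2 - sqrt(5)/2)*(-1/2 + sqrt(5)/2), {r^4, r^6}: (-sqrt(5)/2 - 1/2)*(-sqrt(5)/2 - 1/2), {s, sr^2, ...}: (0)*(0), {sr, sr^3, ...}: (0)*(0)
so (chi_5 * chi_8) takes values
  {e} -> 4, {r^5} -> -4, {r^1, r^9} -> -3/2 - sqrt(5)/2, {r^2, r^8} -> 3/2 - sqrt(5)/2, {r^3, r^7} -> -3/2 + sqrt(5)/2, {r^4, r^6} -> sqrt(5)/2 + 3/2, {s, sr^2, ...} -> 0, {sr, sr^3, ...} -> 0.
Now take the inner product of this character with each irreducible chi from the table, <chi_5*chi_8, chi> = (1/20) sum_C |C| (chi_5*chi_8)(C) conj(chi(C)):
  <chi_5*chi_8, chi_1> = (1/20)[1*(4)*conj(1) + 1*(-4)*conj(1) + 2*(-3/2 - sqrt(5)/2)*conj(1) + 2*(3/2 - sqrt(5)/2)*conj(1) + 2*(-3/2 + sqrt(5)/2)*conj(1) + 2*(sqrt(5)/2 + 3/2)*conj(1) + 5*(0)*conj(1) + 5*(0)*conj(1)]
      = (1/20)[(4) + (-4) + (-3 - sqrt(5)) + (3 - sqrt(5)) + (-3 + sqrt(5)) + (sqrt(5) + 3) + (0) + (0)] = 0/20 = 0
  <chi_5*chi_8, chi_2> = (1/20)[1*(4)*conj(1) + 1*(-4)*conj(1) + 2*(-3/2 - sqrt(5)/2)*conj(1) + 2*(3/2 - sqrt(5)/2)*conj(1) + 2*(-3/2 + sqrt(5)/2)*conj(1) + 2*(sqrt(5)/2 + 3/2)*conj(1) + 5*(0)*conj(-1) + 5*(0)*conj(-1)]
      = (1/20)[(4) + (-4) + (-3 - sqrt(5)) + (3 - sqrt(5)) + (-3 + sqrt(5)) + (sqrt(5) + 3) + (0) + (0)] = 0/20 = 0
  <chi_5*chi_8, chi_3> = (1/20)[1*(4)*conj(1) + 1*(-4)*conj(-1) + 2*(-3/2 - sqrt(5)/2)*conj(-1) + 2*(3/2 - sqrt(5)/2)*conj(1) + 2*(-3/2 + sqrt(5)/2)*conj(-1) + 2*(sqrt(5)/2 + 3/2)*conj(1) + 5*(0)*conj(1) + 5*(0)*conj(-1)]
      = (1/20)[(4) + (4) + (sqrt(5) + 3) + (3 - sqrt(5)) + (3 - sqrt(5)) + (sqrt(5) + 3) + (0) + (0)] = 20/20 = 1
  <chi_5*chi_8, chi_4> = (1/20)[1*(4)*conj(1) + 1*(-4)*conj(-1) + 2*(-3/2 - sqrt(5)/2)*conj(-1) + 2*(3/2 - sqrt(5)/2)*conj(1) + 2*(-3/2 + sqrt(5)/2)*conj(-1) + 2*(sqrt(5)/2 + 3/2)*conj(1) + 5*(0)*conj(-1) + 5*(0)*conj(1)]
      = (1/20)[(4) + (4) + (sqrt(5) + 3) + (3 - sqrt(5)) + (3 - sqrt(5)) + (sqrt(5) + 3) + (0) + (0)] = 20/20 = 1
  <chi_5*chi_8, chi_5> = (1/20)[1*(4)*conj(2) + 1*(-4)*conj(-2) + 2*(-3/2 - sqrt(5)/2)*conj(1/2 + sqrt(5)/2) + 2*(3/2 - sqrt(5)/2)*conj(-1/2 + sqrt(5)/2) + 2*(-3/2 + sqrt(5)/2)*conj(1/2 - sqrt(5)/2) + 2*(sqrt(5)/2 + 3/2)*conj(-sqrt(5)/2 - 1/2) + 5*(0)*conj(0) + 5*(0)*conj(0)]
      = (1/20)[(8) + (8) + (-2*sqrt(5) - 4) + (-4 + 2*sqrt(5)) + (-4 + 2*sqrt(5)) + (-2*sqrt(5) - 4) + (0) + (0)] = 0/20 = 0
  <chi_5*chi_8, chi_6> = (1/20)[1*(4)*conj(2) + 1*(-4)*conj(2) + 2*(-3/2 - sqrt(5)/2)*conj(-1/2 + sqrt(5)/2) + 2*(3/2 - sqrt(5)/2)*conj(-sqrt(5)/2 - 1/2) + 2*(-3/2 + sqrt(5)/2)*conj(-sqrt(5)/2 - 1/2) + 2*(sqrt(5)/2 + 3/2)*conj(-1/2 + sqrt(5)/2) + 5*(0)*conj(0) + 5*(0)*conj(0)]
      = (1/20)[(8) + (-8) + (-sqrt(5) - 1) + (1 - sqrt(5)) + (-1 + sqrt(5)) + (1 + sqrt(5)) + (0) + (0)] = 0/20 = 0
  <chi_5*chi_8, chi_7> = (1/20)[1*(4)*conj(2) + 1*(-4)*conj(-2) + 2*(-3/2 - sqrt(5)/2)*conj(1/2 - sqrt(5)/2) + 2*(3/2 - sqrt(5)/2)*conj(-sqrt(5)/2 - 1/2) + 2*(-3/2 + sqrt(5)/2)*conj(1/2 + sqrt(5)/2) + 2*(sqrt(5)/2 + 3/2)*conj(-1/2 + sqrt(5)/2) + 5*(0)*conj(0) + 5*(0)*conj(0)]
      = (1/20)[(8) + (8) + (1 + sqrt(5)) + (1 - sqrt(5)) + (1 - sqrt(5)) + (1 + sqrt(5)) + (0) + (0)] = 20/20 = 1
  <chi_5*chi_8, chi_8> = (1/20)[1*(4)*conj(2) + 1*(-4)*conj(2) + 2*(-3/2 - sqrt(5)/2)*conj(-sqrt(5)/2 - 1/2) + 2*(3/2 - sqrt(5)/2)*conj(-1/2 + sqrt(5)/2) + 2*(-3/2 + sqrt(5)/2)*conj(-1/2 + sqrt(5)/2) + 2*(sqrt(5)/2 + 3/2)*conj(-sqrt(5)/2 - 1/2) + 5*(0)*conj(0) + 5*(0)*conj(0)]
      = (1/20)[(8) + (-8) + (4 + 2*sqrt(5)) + (-4 + 2*sqrt(5)) + (4 - 2*sqrt(5)) + (-2*sqrt(5) - 4) + (0) + (0)] = 0/20 = 0
Hence the multiplicities are chi_3: 1, chi_4: 1, chi_7: 1. Dimension check: dim(chi_5)*dim(chi_8) = 2*2 = 4 and sum (mult * dim) = 1*1 + 1*1 + 1*2 = 4.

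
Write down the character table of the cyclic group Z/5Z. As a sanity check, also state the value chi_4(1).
Character table of Z/5Z (irreps indexed chi_0,...,chi_4 with chi_k(m) = zeta_5^(k*m), zeta_5 = exp(2*pi*i/5)):
  irrep \ class  {0} (size 1)  {1} (size 1)    {2} (size 1)    {3} (size 1)    {4} (size 1)  
  chi_0          1             1               1               1               1             
  chi_1          1             exp(2*I*pi/5)   exp(4*I*pi/5)   exp(-4*I*pi/5)  exp(-2*I*pi/5)
  chi_2          1             exp(4*I*pi/5)   exp(-2*I*pi/5)  exp(2*I*pi/5)   exp(-4*I*pi/5)
  chi_3          1             exp(-4*I*pi/5)  exp(2*I*pi/5)   exp(-2*I*pi/5)  exp(4*I*pi/5) 
  chi_4          1             exp(-2*I*pi/5)  exp(-4*I*pi/5)  exp(4*I*pi/5)   exp(2*I*pi/5) 

Spot check: chi_4(1) = zeta_5^(4*1) = zeta_5^4 = exp(-2*I*pi/5).

Reasoning: Z/5Z is abelian, so all 5 irreducible complex representations are 1-dimensional. They are given by chi_k(m) = zeta_5^(k*m) for k = 0,...,4. Row orthogonality: sum_m chi_k(m) conj(chi_l(m)) = 5 * [k = l].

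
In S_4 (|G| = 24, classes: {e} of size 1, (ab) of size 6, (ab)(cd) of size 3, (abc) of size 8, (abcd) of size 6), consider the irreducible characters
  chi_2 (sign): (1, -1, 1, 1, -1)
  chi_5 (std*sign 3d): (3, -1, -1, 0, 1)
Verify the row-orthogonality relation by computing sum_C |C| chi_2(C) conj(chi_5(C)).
Sum = 0; so <chi_2, chi_5> = 0 (distinct irreducibles are orthogonal).

Argument: Compute term by term over conjugacy classes (|C| * chi_2(C) * conj(chi_5(C))):
  1*(1)*conj(3) + 6*(-1)*conj(-1) + 3*(1)*conj(-1) + 8*(1)*conj(0) + 6*(-1)*conj(1)
  = (3) + (6) + (-3) + (0) + (-6)
  = 0.
Dividing by |G| = 24 gives 0/24 = 0, matching the row-orthogonality relation <chi_2, chi_5> = [chi_2 = chi_5].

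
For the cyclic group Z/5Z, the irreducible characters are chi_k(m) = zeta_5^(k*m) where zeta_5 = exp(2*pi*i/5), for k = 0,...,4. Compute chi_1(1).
chi_1(1) = zeta_5^1 = exp(2*I*pi/5)

Reasoning: chi_1(1) = zeta_5^(1*1) = zeta_5^1. Since zeta_5^5 = 1, this equals zeta_5^1 = exp(2*pi*i*1/5) = exp(2*I*pi/5).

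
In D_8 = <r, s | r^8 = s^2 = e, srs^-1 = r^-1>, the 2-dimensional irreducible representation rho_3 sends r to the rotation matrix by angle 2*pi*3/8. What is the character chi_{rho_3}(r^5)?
chi_{rho_3}(r^5) = 2*cos(2*pi*3*5/8) = sqrt(2)

Working: rho_3(r^5) is rotation by angle 2*pi*3*5/8, whose trace is 2*cos(2*pi*3*5/8) = sqrt(2).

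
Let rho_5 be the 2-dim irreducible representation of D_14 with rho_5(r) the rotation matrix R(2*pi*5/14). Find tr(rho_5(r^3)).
chi_{rho_5}(r^3) = 2*cos(2*pi*5*3/14) = 2*cos(15*pi/7)

Why: rho_5(r^3) is rotation by angle 2*pi*5*3/14, whose trace is 2*cos(2*pi*5*3/14) = 2*cos(15*pi/7).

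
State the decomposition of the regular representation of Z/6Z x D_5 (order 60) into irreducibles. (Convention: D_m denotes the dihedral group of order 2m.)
Each irreducible V_i of dimension d_i appears with multiplicity d_i, i.e. rho_reg = (direct sum over all irreducibles V_i) d_i V_i. The irreducible dimensions for Z/6Z x D_5 are 1, 1, 1, 1, 1, 1, 1, 1, 1, 1, 1, 1, 2, 2, 2, 2, 2, 2, 2, 2, 2, 2, 2, 2: 12 irreducibles of dimension 1, each with multiplicity 1; 12 irreducibles of dimension 2, each with multiplicity 2. Total dimension 12*1*1 + 12*2*2 = 60 = |G|.

Argument: General theorem: in the regular representation of a finite group G, each irreducible appears with multiplicity equal to its dimension. Check: dim(rho_reg) = sum d_i^2 = 1 + 1 + 1 + 1 + 1 + 1 + 1 + 1 + 1 + 1 + 1 + 1 + 4 + 4 + 4 + 4 + 4 + 4 + 4 + 4 + 4 + 4 + 4 + 4 = 60 = |G|.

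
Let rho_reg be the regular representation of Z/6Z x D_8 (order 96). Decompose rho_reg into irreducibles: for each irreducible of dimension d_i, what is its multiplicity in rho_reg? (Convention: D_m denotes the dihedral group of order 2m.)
Each irreducible V_i of dimension d_i appears with multiplicity d_i, i.e. rho_reg = (direct sum over all irreducibles V_i) d_i V_i. The irreducible dimensions for Z/6Z x D_8 are 1, 1, 1, 1, 1, 1, 1, 1, 1, 1, 1, 1, 1, 1, 1, 1, 1, 1, 1, 1, 1, 1, 1, 1, 2, 2, 2, 2, 2, 2, 2, 2, 2, 2, 2, 2, 2, 2, 2, 2, 2, 2: 24 irreducibles of dimension 1, each with multiplicity 1; 18 irreducibles of dimension 2, each with multiplicity 2. Total dimension 24*1*1 + 18*2*2 = 96 = |G|.

Justification: General theorem: in the regular representation of a finite group G, each irreducible appears with multiplicity equal to its dimension. Check: dim(rho_reg) = sum d_i^2 = 1 + 1 + 1 + 1 + 1 + 1 + 1 + 1 + 1 + 1 + 1 + 1 + 1 + 1 + 1 + 1 + 1 + 1 + 1 + 1 + 1 + 1 + 1 + 1 + 4 + 4 + 4 + 4 + 4 + 4 + 4 + 4 + 4 + 4 + 4 + 4 + 4 + 4 + 4 + 4 + 4 + 4 = 96 = |G|.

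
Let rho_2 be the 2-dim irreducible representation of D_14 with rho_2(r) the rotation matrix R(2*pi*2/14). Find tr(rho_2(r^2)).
chi_{rho_2}(r^2) = 2*cos(2*pi*2*2/14) = -2*cos(3*pi/7)

rho_2(r^2) is rotation by angle 2*pi*2*2/14, whose trace is 2*cos(2*pi*2*2/14) = -2*cos(3*pi/7).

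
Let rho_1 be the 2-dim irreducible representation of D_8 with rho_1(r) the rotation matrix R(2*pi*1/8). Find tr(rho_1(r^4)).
chi_{rho_1}(r^4) = 2*cos(2*pi*1*4/8) = -2

Details: rho_1(r^4) is rotation by angle 2*pi*1*4/8, whose trace is 2*cos(2*pi*1*4/8) = -2.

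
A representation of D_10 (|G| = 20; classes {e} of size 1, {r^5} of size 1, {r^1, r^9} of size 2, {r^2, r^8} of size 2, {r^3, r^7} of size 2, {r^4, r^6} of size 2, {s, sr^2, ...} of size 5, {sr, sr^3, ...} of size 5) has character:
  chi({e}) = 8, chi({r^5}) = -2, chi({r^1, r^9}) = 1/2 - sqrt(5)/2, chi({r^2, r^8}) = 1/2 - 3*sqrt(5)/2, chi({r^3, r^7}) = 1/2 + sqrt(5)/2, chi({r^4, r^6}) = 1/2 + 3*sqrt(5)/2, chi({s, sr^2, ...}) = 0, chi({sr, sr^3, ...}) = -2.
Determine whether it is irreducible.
Not irreducible (reducible): <chi, chi> = 7 > 1.

Reasoning: <chi, chi> = (1/|G|) sum_C |C| * |chi(C)|^2 = (1/20)[1*|8|^2 + 1*|-2|^2 + 2*|1/2 - sqrt(5)/2|^2 + 2*|1/2 - 3*sqrt(5)/2|^2 + 2*|1/2 + sqrt(5)/2|^2 + 2*|1/2 + 3*sqrt(5)/2|^2 + 5*|0|^2 + 5*|-2|^2]
  = (1/20)[(64) + (4) + (3 - sqrt(5)) + (23 - 3*sqrt(5)) + (sqrt(5) + 3) + (3*sqrt(5) + 23) + (0) + (20)] = 140/20 = 7.
A character is irreducible iff <chi, chi> = 1, so this representation is reducible.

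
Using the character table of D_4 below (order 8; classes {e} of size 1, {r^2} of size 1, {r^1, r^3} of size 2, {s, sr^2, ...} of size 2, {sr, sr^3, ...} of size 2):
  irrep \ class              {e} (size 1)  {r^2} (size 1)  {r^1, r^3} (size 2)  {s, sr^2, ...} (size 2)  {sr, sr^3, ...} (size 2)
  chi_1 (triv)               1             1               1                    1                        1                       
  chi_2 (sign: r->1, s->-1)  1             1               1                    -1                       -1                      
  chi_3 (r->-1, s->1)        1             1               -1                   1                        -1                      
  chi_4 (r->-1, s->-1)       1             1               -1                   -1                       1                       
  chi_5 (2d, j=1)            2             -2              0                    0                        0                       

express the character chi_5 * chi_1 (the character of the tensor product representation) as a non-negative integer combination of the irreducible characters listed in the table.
chi_5 tensor chi_1 = chi_5 (all other irreducibles have multiplicity 0).

Reasoning: The character of a tensor product is the pointwise product (chi_5 * chi_1)(C) = chi_5(C) * chi_1(C):
  {e}: (2)*(1), {r^2}: (-2)*(1), {r^1, r^3}: (0)*(1), {s, sr^2, ...}: (0)*(1), {sr, sr^3, ...}: (0)*(1)
so (chi_5 * chi_1) takes values
  {e} -> 2, {r^2} -> -2, {r^1, r^3} -> 0, {s, sr^2, ...} -> 0, {sr, sr^3, ...} -> 0.
Now take the inner product of this character with each irreducible chi from the table, <chi_5*chi_1, chi> = (1/8) sum_C |C| (chi_5*chi_1)(C) conj(chi(C)):
  <chi_5*chi_1, chi_1> = (1/8)[1*(2)*conj(1) + 1*(-2)*conj(1) + 2*(0)*conj(1) + 2*(0)*conj(1) + 2*(0)*conj(1)]
      = (1/8)[(2) + (-2) + (0) + (0) + (0)] = 0/8 = 0
  <chi_5*chi_1, chi_2> = (1/8)[1*(2)*conj(1) + 1*(-2)*conj(1) + 2*(0)*conj(1) + 2*(0)*conj(-1) + 2*(0)*conj(-1)]
      = (1/8)[(2) + (-2) + (0) + (0) + (0)] = 0/8 = 0
  <chi_5*chi_1, chi_3> = (1/8)[1*(2)*conj(1) + 1*(-2)*conj(1) + 2*(0)*conj(-1) + 2*(0)*conj(1) + 2*(0)*conj(-1)]
      = (1/8)[(2) + (-2) + (0) + (0) + (0)] = 0/8 = 0
  <chi_5*chi_1, chi_4> = (1/8)[1*(2)*conj(1) + 1*(-2)*conj(1) + 2*(0)*conj(-1) + 2*(0)*conj(-1) + 2*(0)*conj(1)]
      = (1/8)[(2) + (-2) + (0) + (0) + (0)] = 0/8 = 0
  <chi_5*chi_1, chi_5> = (1/8)[1*(2)*conj(2) + 1*(-2)*conj(-2) + 2*(0)*conj(0) + 2*(0)*conj(0) + 2*(0)*conj(0)]
      = (1/8)[(4) + (4) + (0) + (0) + (0)] = 8/8 = 1
Hence the multiplicities are chi_5: 1. Dimension check: dim(chi_5)*dim(chi_1) = 2*1 = 2 and sum (mult * dim) = 1*2 = 2.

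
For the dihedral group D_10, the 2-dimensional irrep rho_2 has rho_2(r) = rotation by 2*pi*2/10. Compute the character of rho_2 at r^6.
chi_{rho_2}(r^6) = 2*cos(2*pi*2*6/10) = -1/2 + sqrt(5)/2

Derivation: rho_2(r^6) is rotation by angle 2*pi*2*6/10, whose trace is 2*cos(2*pi*2*6/10) = -1/2 + sqrt(5)/2.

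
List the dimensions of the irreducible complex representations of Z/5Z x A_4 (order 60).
Dimensions: 1, 1, 1, 1, 1, 1, 1, 1, 1, 1, 1, 1, 1, 1, 1, 3, 3, 3, 3, 3

There are 20 irreducibles (= number of conjugacy classes). Their dimensions d_i satisfy sum d_i^2 = |G| = 60: 1 + 1 + 1 + 1 + 1 + 1 + 1 + 1 + 1 + 1 + 1 + 1 + 1 + 1 + 1 + 9 + 9 + 9 + 9 + 9 = 60. (For the product with Z/5Z: each of the 5 1-dim characters of Z/5Z tensors with each irrep of A_4, giving 5 copies of each A_4-dimension.)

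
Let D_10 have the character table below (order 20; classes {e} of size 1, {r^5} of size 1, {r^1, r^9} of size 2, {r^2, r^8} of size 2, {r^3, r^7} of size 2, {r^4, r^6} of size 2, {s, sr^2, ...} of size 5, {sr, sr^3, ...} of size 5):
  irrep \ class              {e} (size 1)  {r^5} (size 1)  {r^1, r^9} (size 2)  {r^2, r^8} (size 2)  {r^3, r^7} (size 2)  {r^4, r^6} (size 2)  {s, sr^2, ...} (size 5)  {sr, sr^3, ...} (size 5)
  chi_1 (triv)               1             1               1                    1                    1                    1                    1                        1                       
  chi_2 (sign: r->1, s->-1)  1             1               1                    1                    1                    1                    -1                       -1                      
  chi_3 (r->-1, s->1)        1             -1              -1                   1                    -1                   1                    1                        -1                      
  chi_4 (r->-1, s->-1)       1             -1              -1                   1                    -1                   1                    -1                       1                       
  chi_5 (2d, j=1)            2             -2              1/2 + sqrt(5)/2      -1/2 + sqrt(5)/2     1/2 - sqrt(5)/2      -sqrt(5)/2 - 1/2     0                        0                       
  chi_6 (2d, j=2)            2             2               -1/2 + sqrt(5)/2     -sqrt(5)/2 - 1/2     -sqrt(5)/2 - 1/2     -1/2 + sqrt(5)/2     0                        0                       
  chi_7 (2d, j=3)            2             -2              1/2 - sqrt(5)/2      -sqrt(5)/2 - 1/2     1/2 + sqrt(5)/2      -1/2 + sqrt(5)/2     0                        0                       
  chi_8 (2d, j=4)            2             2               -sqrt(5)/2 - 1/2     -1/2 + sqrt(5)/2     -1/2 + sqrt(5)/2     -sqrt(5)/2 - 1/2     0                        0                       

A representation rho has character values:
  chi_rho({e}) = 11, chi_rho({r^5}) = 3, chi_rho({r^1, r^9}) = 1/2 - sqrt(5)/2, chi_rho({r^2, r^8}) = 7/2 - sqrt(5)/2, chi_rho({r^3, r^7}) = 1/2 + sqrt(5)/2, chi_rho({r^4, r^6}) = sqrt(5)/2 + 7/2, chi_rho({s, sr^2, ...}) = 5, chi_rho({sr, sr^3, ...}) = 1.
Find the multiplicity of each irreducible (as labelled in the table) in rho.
Multiplicities: chi_1: 3, chi_2: 0, chi_3: 2, chi_4: 0, chi_5: 0, chi_6: 1, chi_7: 1, chi_8: 1.

Justification: Use <chi_rho, chi> = (1/|G|) sum_C |C| * chi_rho(C) * conj(chi(C)) with |G| = 20 for each irreducible chi in the table:
  <chi_rho, chi_1> = (1/20)[1*(11)*conj(1) + 1*(3)*conj(1) + 2*(1/2 - sqrt(5)/2)*conj(1) + 2*(7/2 - sqrt(5)/2)*conj(1) + 2*(1/2 + sqrt(5)/2)*conj(1) + 2*(sqrt(5)/2 + 7/2)*conj(1) + 5*(5)*conj(1) + 5*(1)*conj(1)]
      = (1/20)[(11) + (3) + (1 - sqrt(5)) + (7 - sqrt(5)) + (1 + sqrt(5)) + (sqrt(5) + 7) + (25) + (5)] = 60/20 = 3
  <chi_rho, chi_2> = (1/20)[1*(11)*conj(1) + 1*(3)*conj(1) + 2*(1/2 - sqrt(5)/2)*conj(1) + 2*(7/2 - sqrt(5)/2)*conj(1) + 2*(1/2 + sqrt(5)/2)*conj(1) + 2*(sqrt(5)/2 + 7/2)*conj(1) + 5*(5)*conj(-1) + 5*(1)*conj(-1)]
      = (1/20)[(11) + (3) + (1 - sqrt(5)) + (7 - sqrt(5)) + (1 + sqrt(5)) + (sqrt(5) + 7) + (-25) + (-5)] = 0/20 = 0
  <chi_rho, chi_3> = (1/20)[1*(11)*conj(1) + 1*(3)*conj(-1) + 2*(1/2 - sqrt(5)/2)*conj(-1) + 2*(7/2 - sqrt(5)/2)*conj(1) + 2*(1/2 + sqrt(5)/2)*conj(-1) + 2*(sqrt(5)/2 + 7/2)*conj(1) + 5*(5)*conj(1) + 5*(1)*conj(-1)]
      = (1/20)[(11) + (-3) + (-1 + sqrt(5)) + (7 - sqrt(5)) + (-sqrt(5) - 1) + (sqrt(5) + 7) + (25) + (-5)] = 40/20 = 2
  <chi_rho, chi_4> = (1/20)[1*(11)*conj(1) + 1*(3)*conj(-1) + 2*(1/2 - sqrt(5)/2)*conj(-1) + 2*(7/2 - sqrt(5)/2)*conj(1) + 2*(1/2 + sqrt(5)/2)*conj(-1) + 2*(sqrt(5)/2 + 7/2)*conj(1) + 5*(5)*conj(-1) + 5*(1)*conj(1)]
      = (1/20)[(11) + (-3) + (-1 + sqrt(5)) + (7 - sqrt(5)) + (-sqrt(5) - 1) + (sqrt(5) + 7) + (-25) + (5)] = 0/20 = 0
  <chi_rho, chi_5> = (1/20)[1*(11)*conj(2) + 1*(3)*conj(-2) + 2*(1/2 - sqrt(5)/2)*conj(1/2 + sqrt(5)/2) + 2*(7/2 - sqrt(5)/2)*conj(-1/2 + sqrt(5)/2) + 2*(1/2 + sqrt(5)/2)*conj(1/2 - sqrt(5)/2) + 2*(sqrt(5)/2 + 7/2)*conj(-sqrt(5)/2 - 1/2) + 5*(5)*conj(0) + 5*(1)*conj(0)]
      = (1/20)[(22) + (-6) + (-2) + (-6 + 4*sqrt(5)) + (-2) + (-4*sqrt(5) - 6) + (0) + (0)] = 0/20 = 0
  <chi_rho, chi_6> = (1/20)[1*(11)*conj(2) + 1*(3)*conj(2) + 2*(1/2 - sqrt(5)/2)*conj(-1/2 + sqrt(5)/2) + 2*(7/2 - sqrt(5)/2)*conj(-sqrt(5)/2 - 1/2) + 2*(1/2 + sqrt(5)/2)*conj(-sqrt(5)/2 - 1/2) + 2*(sqrt(5)/2 + 7/2)*conj(-1/2 + sqrt(5)/2) + 5*(5)*conj(0) + 5*(1)*conj(0)]
      = (1/20)[(22) + (6) + (-3 + sqrt(5)) + (-3*sqrt(5) - 1) + (-3 - sqrt(5)) + (-1 + 3*sqrt(5)) + (0) + (0)] = 20/20 = 1
  <chi_rho, chi_7> = (1/20)[1*(11)*conj(2) + 1*(3)*conj(-2) + 2*(1/2 - sqrt(5)/2)*conj(1/2 - sqrt(5)/2) + 2*(7/2 - sqrt(5)/2)*conj(-sqrt(5)/2 - 1/2) + 2*(1/2 + sqrt(5)/2)*conj(1/2 + sqrt(5)/2) + 2*(sqrt(5)/2 + 7/2)*conj(-1/2 + sqrt(5)/2) + 5*(5)*conj(0) + 5*(1)*conj(0)]
      = (1/20)[(22) + (-6) + (3 - sqrt(5)) + (-3*sqrt(5) - 1) + (sqrt(5) + 3) + (-1 + 3*sqrt(5)) + (0) + (0)] = 20/20 = 1
  <chi_rho, chi_8> = (1/20)[1*(11)*conj(2) + 1*(3)*conj(2) + 2*(1/2 - sqrt(5)/2)*conj(-sqrt(5)/2 - 1/2) + 2*(7/2 - sqrt(5)/2)*conj(-1/2 + sqrt(5)/2) + 2*(1/2 + sqrt(5)/2)*conj(-1/2 + sqrt(5)/2) + 2*(sqrt(5)/2 + 7/2)*conj(-sqrt(5)/2 - 1/2) + 5*(5)*conj(0) + 5*(1)*conj(0)]
      = (1/20)[(22) + (6) + (2) + (-6 + 4*sqrt(5)) + (2) + (-4*sqrt(5) - 6) + (0) + (0)] = 20/20 = 1
Dimension check: dim(rho) = sum (mult * dim) = 3*1 + 0*1 + 2*1 + 0*1 + 0*2 + 1*2 + 1*2 + 1*2 = 11 = chi_rho(e) = 11.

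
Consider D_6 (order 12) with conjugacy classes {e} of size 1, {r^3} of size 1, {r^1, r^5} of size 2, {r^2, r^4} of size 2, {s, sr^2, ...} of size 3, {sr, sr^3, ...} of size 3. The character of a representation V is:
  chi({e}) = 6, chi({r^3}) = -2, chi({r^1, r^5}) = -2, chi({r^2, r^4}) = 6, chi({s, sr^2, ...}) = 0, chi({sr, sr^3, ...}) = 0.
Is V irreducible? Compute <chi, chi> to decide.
Not irreducible (reducible): <chi, chi> = 10 > 1.

Argument: <chi, chi> = (1/|G|) sum_C |C| * |chi(C)|^2 = (1/12)[1*|6|^2 + 1*|-2|^2 + 2*|-2|^2 + 2*|6|^2 + 3*|0|^2 + 3*|0|^2]
  = (1/12)[(36) + (4) + (8) + (72) + (0) + (0)] = 120/12 = 10.
A character is irreducible iff <chi, chi> = 1, so this representation is reducible.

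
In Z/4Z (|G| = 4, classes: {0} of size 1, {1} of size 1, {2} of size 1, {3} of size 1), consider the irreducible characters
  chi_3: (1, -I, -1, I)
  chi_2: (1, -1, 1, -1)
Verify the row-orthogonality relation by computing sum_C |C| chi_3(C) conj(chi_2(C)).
Sum = 0; so <chi_3, chi_2> = 0 (distinct irreducibles are orthogonal).

Solution. Compute term by term over conjugacy classes (|C| * chi_3(C) * conj(chi_2(C))):
  1*(1)*conj(1) + 1*(-I)*conj(-1) + 1*(-1)*conj(1) + 1*(I)*conj(-1)
  = (1) + (I) + (-1) + (-I)
  = 0.
(Exp terms are combined using exp(i*s)*conj(exp(i*t)) = exp(i*(s-t)), and sums of them are collapsed using the identity that for every m > 1 the m distinct m-th roots of unity sum to 0, e.g. 1 + exp(2*I*pi/3) + exp(-2*I*pi/3) = 0.)
Dividing by |G| = 4 gives 0/4 = 0, matching the row-orthogonality relation <chi_3, chi_2> = [chi_3 = chi_2].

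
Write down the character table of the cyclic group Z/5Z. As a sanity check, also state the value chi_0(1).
Character table of Z/5Z (irreps indexed chi_0,...,chi_4 with chi_k(m) = zeta_5^(k*m), zeta_5 = exp(2*pi*i/5)):
  irrep \ class  {0} (size 1)  {1} (size 1)    {2} (size 1)    {3} (size 1)    {4} (size 1)  
  chi_0          1             1               1               1               1             
  chi_1          1             exp(2*I*pi/5)   exp(4*I*pi/5)   exp(-4*I*pi/5)  exp(-2*I*pi/5)
  chi_2          1             exp(4*I*pi/5)   exp(-2*I*pi/5)  exp(2*I*pi/5)   exp(-4*I*pi/5)
  chi_3          1             exp(-4*I*pi/5)  exp(2*I*pi/5)   exp(-2*I*pi/5)  exp(4*I*pi/5) 
  chi_4          1             exp(-2*I*pi/5)  exp(-4*I*pi/5)  exp(4*I*pi/5)   exp(2*I*pi/5) 

Spot check: chi_0(1) = zeta_5^(0*1) = zeta_5^0 = 1.

Z/5Z is abelian, so all 5 irreducible complex representations are 1-dimensional. They are given by chi_k(m) = zeta_5^(k*m) for k = 0,...,4. Row orthogonality: sum_m chi_k(m) conj(chi_l(m)) = 5 * [k = l].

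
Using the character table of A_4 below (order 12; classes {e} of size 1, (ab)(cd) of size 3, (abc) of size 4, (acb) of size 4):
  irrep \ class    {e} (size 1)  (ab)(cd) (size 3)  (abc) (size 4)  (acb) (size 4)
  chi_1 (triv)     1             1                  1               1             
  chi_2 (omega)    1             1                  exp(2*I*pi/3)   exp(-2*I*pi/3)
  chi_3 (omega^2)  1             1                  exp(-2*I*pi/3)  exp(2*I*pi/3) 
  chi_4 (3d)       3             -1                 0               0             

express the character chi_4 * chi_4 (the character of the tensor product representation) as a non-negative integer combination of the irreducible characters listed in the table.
chi_4 tensor chi_4 = chi_1 + chi_2 + chi_3 + 2*chi_4 (all other irreducibles have multiplicity 0).

Solution. The character of a tensor product is the pointwise product (chi_4 * chi_4)(C) = chi_4(C) * chi_4(C):
  {e}: (3)*(3), (ab)(cd): (-1)*(-1), (abc): (0)*(0), (acb): (0)*(0)
so (chi_4 * chi_4) takes values
  {e} -> 9, (ab)(cd) -> 1, (abc) -> 0, (acb) -> 0.
Now take the inner product of this character with each irreducible chi from the table, <chi_4*chi_4, chi> = (1/12) sum_C |C| (chi_4*chi_4)(C) conj(chi(C)):
  <chi_4*chi_4, chi_1> = (1/12)[1*(9)*conj(1) + 3*(1)*conj(1) + 4*(0)*conj(1) + 4*(0)*conj(1)]
      = (1/12)[(9) + (3) + (0) + (0)] = 12/12 = 1
  <chi_4*chi_4, chi_2> = (1/12)[1*(9)*conj(1) + 3*(1)*conj(1) + 4*(0)*conj(exp(2*I*pi/3)) + 4*(0)*conj(exp(-2*I*pi/3))]
      = (1/12)[(9) + (3) + (0) + (0)] = 12/12 = 1
  <chi_4*chi_4, chi_3> = (1/12)[1*(9)*conj(1) + 3*(1)*conj(1) + 4*(0)*conj(exp(-2*I*pi/3)) + 4*(0)*conj(exp(2*I*pi/3))]
      = (1/12)[(9) + (3) + (0) + (0)] = 12/12 = 1
  <chi_4*chi_4, chi_4> = (1/12)[1*(9)*conj(3) + 3*(1)*conj(-1) + 4*(0)*conj(0) + 4*(0)*conj(0)]
      = (1/12)[(27) + (-3) + (0) + (0)] = 24/12 = 2
(Exp terms are combined using exp(i*s)*conj(exp(i*t)) = exp(i*(s-t)), and sums of them are collapsed using the identity that for every m > 1 the m distinct m-th roots of unity sum to 0, e.g. 1 + exp(2*I*pi/3) + exp(-2*I*pi/3) = 0.)
Hence the multiplicities are chi_1: 1, chi_2: 1, chi_3: 1, chi_4: 2. Dimension check: dim(chi_4)*dim(chi_4) = 3*3 = 9 and sum (mult * dim) = 1*1 + 1*1 + 1*1 + 2*3 = 9.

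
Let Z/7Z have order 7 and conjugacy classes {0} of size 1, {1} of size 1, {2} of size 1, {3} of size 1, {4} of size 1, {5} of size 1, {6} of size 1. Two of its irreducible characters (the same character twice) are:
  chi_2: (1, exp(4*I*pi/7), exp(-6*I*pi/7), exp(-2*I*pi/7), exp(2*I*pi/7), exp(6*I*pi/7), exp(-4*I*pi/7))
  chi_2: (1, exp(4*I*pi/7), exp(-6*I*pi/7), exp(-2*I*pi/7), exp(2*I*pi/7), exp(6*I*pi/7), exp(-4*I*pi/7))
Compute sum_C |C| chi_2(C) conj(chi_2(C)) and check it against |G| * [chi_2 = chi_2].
Sum = 7 = |G| = 7; so <chi_2, chi_2> = 1 (norm-1 confirms irreducibility).

Solution. Compute term by term over conjugacy classes (|C| * chi_2(C) * conj(chi_2(C))):
  1*(1)*conj(1) + 1*(exp(4*I*pi/7))*conj(exp(4*I*pi/7)) + 1*(exp(-6*I*pi/7))*conj(exp(-6*I*pi/7)) + 1*(exp(-2*I*pi/7))*conj(exp(-2*I*pi/7)) + 1*(exp(2*I*pi/7))*conj(exp(2*I*pi/7)) + 1*(exp(6*I*pi/7))*conj(exp(6*I*pi/7)) + 1*(exp(-4*I*pi/7))*conj(exp(-4*I*pi/7))
  = (1) + (1) + (1) + (1) + (1) + (1) + (1)
  = 7.
(Exp terms are combined using exp(i*s)*conj(exp(i*t)) = exp(i*(s-t)), and sums of them are collapsed using the identity that for every m > 1 the m distinct m-th roots of unity sum to 0, e.g. 1 + exp(2*I*pi/3) + exp(-2*I*pi/3) = 0.)
Dividing by |G| = 7 gives 7/7 = 1, matching the row-orthogonality relation <chi_2, chi_2> = [chi_2 = chi_2].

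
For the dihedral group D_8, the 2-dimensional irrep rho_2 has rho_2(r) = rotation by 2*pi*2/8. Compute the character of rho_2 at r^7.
chi_{rho_2}(r^7) = 2*cos(2*pi*2*7/8) = 0

Details: rho_2(r^7) is rotation by angle 2*pi*2*7/8, whose trace is 2*cos(2*pi*2*7/8) = 0.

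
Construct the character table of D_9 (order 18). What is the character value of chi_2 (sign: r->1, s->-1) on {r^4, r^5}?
Conjugacy classes: {e} of size 1, {r^1, r^8} of size 2, {r^2, r^7} of size 2, {r^3, r^6} of size 2, {r^4, r^5} of size 2, {s, sr, ..., sr^8} of size 9.
Character table:
  irrep \ class              {e} (size 1)  {r^1, r^8} (size 2)  {r^2, r^7} (size 2)  {r^3, r^6} (size 2)  {r^4, r^5} (size 2)  {s, sr, ..., sr^8} (size 9)
  chi_1 (triv)               1             1                    1                    1                    1                    1                          
  chi_2 (sign: r->1, s->-1)  1             1                    1                    1                    1                    -1                         
  chi_3 (2d, j=1)            2             2*cos(2*pi/9)        2*cos(4*pi/9)        -1                   -2*cos(pi/9)         0                          
  chi_4 (2d, j=2)            2             2*cos(4*pi/9)        -2*cos(pi/9)         -1                   2*cos(2*pi/9)        0                          
  chi_5 (2d, j=3)            2             -1                   -1                   2                    -1                   0                          
  chi_6 (2d, j=4)            2             -2*cos(pi/9)         2*cos(2*pi/9)        -1                   2*cos(4*pi/9)        0                          

Spot check: chi_2 (sign: r->1, s->-1) on {r^4, r^5} = 1.

Argument: D_9 has order 2*9 = 18 with 6 conjugacy classes, hence 6 irreducibles. Sum of squared dims 1 + 1 + 4 + 4 + 4 + 4 = 18 = |G|. Linear characters come from the abelianisation; the 2-dimensional irreps have character r^k -> 2*cos(2*pi*j*k/9), reflections -> 0.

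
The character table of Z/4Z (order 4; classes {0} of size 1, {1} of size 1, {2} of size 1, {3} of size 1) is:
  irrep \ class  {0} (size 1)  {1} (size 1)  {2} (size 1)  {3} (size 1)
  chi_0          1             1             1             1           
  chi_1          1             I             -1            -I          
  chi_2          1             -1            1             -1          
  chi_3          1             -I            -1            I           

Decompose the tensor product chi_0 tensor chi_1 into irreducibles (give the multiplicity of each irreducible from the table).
chi_0 tensor chi_1 = chi_1 (all other irreducibles have multiplicity 0).

Proof sketch: The character of a tensor product is the pointwise product (chi_0 * chi_1)(C) = chi_0(C) * chi_1(C):
  {0}: (1)*(1), {1}: (1)*(I), {2}: (1)*(-1), {3}: (1)*(-I)
so (chi_0 * chi_1) takes values
  {0} -> 1, {1} -> I, {2} -> -1, {3} -> -I.
Now take the inner product of this character with each irreducible chi from the table, <chi_0*chi_1, chi> = (1/4) sum_C |C| (chi_0*chi_1)(C) conj(chi(C)):
  <chi_0*chi_1, chi_0> = (1/4)[1*(1)*conj(1) + 1*(I)*conj(1) + 1*(-1)*conj(1) + 1*(-I)*conj(1)]
      = (1/4)[(1) + (I) + (-1) + (-I)] = 0/4 = 0
  <chi_0*chi_1, chi_1> = (1/4)[1*(1)*conj(1) + 1*(I)*conj(I) + 1*(-1)*conj(-1) + 1*(-I)*conj(-I)]
      = (1/4)[(1) + (1) + (1) + (1)] = 4/4 = 1
  <chi_0*chi_1, chi_2> = (1/4)[1*(1)*conj(1) + 1*(I)*conj(-1) + 1*(-1)*conj(1) + 1*(-I)*conj(-1)]
      = (1/4)[(1) + (-I) + (-1) + (I)] = 0/4 = 0
  <chi_0*chi_1, chi_3> = (1/4)[1*(1)*conj(1) + 1*(I)*conj(-I) + 1*(-1)*conj(-1) + 1*(-I)*conj(I)]
      = (1/4)[(1) + (-1) + (1) + (-1)] = 0/4 = 0
(Exp terms are combined using exp(i*s)*conj(exp(i*t)) = exp(i*(s-t)), and sums of them are collapsed using the identity that for every m > 1 the m distinct m-th roots of unity sum to 0, e.g. 1 + exp(2*I*pi/3) + exp(-2*I*pi/3) = 0.)
Hence the multiplicities are chi_1: 1. Dimension check: dim(chi_0)*dim(chi_1) = 1*1 = 1 and sum (mult * dim) = 1*1 = 1.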